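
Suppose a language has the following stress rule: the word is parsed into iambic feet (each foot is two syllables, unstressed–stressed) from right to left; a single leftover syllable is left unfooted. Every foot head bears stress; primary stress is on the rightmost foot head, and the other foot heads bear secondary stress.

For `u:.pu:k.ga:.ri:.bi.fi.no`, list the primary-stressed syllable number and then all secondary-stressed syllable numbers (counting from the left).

Parse right to left into iambic (σˈσ) feet: u: (pu:k.ˈga:) (ri:.ˈbi) (fi.ˈno). Syllable 1 is left unfooted.
Foot heads (stressed positions): 3, 5, 7.
End Rule Rightmost: primary stress on the rightmost head = syllable 7.
Secondary stress on 3, 5: u:.pu:k.ˌga:.ri:.ˌbi.fi.ˈno.

primary 7, secondary 3, 5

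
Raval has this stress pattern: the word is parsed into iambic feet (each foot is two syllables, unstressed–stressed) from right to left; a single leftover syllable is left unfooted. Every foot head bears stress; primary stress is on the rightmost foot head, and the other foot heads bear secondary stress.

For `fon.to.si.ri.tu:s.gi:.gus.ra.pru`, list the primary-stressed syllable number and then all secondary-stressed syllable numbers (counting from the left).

Parse right to left into iambic (σˈσ) feet: fon (to.ˈsi) (ri.ˈtu:s) (gi:.ˈgus) (ra.ˈpru). Syllable 1 is left unfooted.
Foot heads (stressed positions): 3, 5, 7, 9.
End Rule Rightmost: primary stress on the rightmost head = syllable 9.
Secondary stress on 3, 5, 7: fon.to.ˌsi.ri.ˌtu:s.gi:.ˌgus.ra.ˈpru.

primary 9, secondary 3, 5, 7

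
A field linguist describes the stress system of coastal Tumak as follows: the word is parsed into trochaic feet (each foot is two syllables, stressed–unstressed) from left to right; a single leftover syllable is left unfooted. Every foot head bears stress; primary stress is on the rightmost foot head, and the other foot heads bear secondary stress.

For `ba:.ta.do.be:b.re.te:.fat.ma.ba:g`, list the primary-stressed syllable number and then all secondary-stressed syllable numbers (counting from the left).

primary 7, secondary 1, 3, 5

Parse left to right into trochaic (ˈσσ) feet: (ˈba:.ta) (ˈdo.be:b) (ˈre.te:) (ˈfat.ma) ba:g. Syllable 9 is left unfooted.
Foot heads (stressed positions): 1, 3, 5, 7.
End Rule Rightmost: primary stress on the rightmost head = syllable 7.
Secondary stress on 1, 3, 5: ˌba:.ta.ˌdo.be:b.ˌre.te:.ˈfat.ma.ba:g.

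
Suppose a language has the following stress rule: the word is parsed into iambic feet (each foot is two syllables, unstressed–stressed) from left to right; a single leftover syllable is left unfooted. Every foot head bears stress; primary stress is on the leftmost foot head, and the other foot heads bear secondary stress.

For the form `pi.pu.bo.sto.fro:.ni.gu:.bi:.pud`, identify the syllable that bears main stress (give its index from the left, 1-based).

Parse left to right into iambic (σˈσ) feet: (pi.ˈpu) (bo.ˈsto) (fro:.ˈni) (gu:.ˈbi:) pud. Syllable 9 is left unfooted.
Foot heads (stressed positions): 2, 4, 6, 8.
End Rule Leftmost: primary stress on the leftmost head = syllable 2.
Primary stress: syllable 2 → pi.ˈpu.bo.sto.fro:.ni.gu:.bi:.pud.

2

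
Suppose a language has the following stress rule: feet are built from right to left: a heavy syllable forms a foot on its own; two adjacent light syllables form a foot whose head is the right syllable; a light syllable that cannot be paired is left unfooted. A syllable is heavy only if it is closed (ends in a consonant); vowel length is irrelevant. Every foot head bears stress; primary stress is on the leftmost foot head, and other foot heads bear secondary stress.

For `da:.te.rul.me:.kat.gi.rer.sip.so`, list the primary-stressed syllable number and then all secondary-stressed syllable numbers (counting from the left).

Weights: 1 da: L, 2 te L, 3 rul H, 4 me: L, 5 kat H, 6 gi L, 7 rer H, 8 sip H, 9 so L.
Parse right to left (heavy = foot alone; LL = one foot; stranded L unfooted): (da:.ˈte) (ˈrul) me: (ˈkat) gi (ˈrer) (ˈsip) so.
Foot heads: 2, 3, 5, 7, 8.
Primary stress on the leftmost head = syllable 2.
Secondary stress on 3, 5, 7, 8: da:.ˈte.ˌrul.me:.ˌkat.gi.ˌrer.ˌsip.so.

primary 2, secondary 3, 5, 7, 8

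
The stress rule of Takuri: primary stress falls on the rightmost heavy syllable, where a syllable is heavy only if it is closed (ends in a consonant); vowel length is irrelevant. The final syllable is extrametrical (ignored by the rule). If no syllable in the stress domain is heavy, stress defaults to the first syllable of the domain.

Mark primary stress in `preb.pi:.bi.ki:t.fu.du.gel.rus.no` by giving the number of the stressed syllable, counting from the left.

8

The final syllable (9, no) is extrametrical; the stress domain is syllables 1–8.
Weights: 1 preb H, 2 pi: L, 3 bi L, 4 ki:t H, 5 fu L, 6 du L, 7 gel H, 8 rus H.
Heavy syllables in the domain: 1, 4, 7, 8. The rightmost is syllable 8 (rus).
Primary stress: syllable 8 → preb.pi:.bi.ki:t.fu.du.gel.ˈrus.no.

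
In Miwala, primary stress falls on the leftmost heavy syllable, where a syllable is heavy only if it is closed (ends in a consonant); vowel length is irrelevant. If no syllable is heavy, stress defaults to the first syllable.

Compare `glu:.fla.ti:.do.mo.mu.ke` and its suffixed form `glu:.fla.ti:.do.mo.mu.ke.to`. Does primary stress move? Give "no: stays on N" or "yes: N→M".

no: stays on 1

Base `glu:.fla.ti:.do.mo.mu.ke` (7 syllables):
  Weights: 1 glu: L, 2 fla L, 3 ti: L, 4 do L, 5 mo L, 6 mu L, 7 ke L.
  No heavy syllable in the domain; default to the first syllable = syllable 1.
  → primary stress on syllable 1.
Suffixed `glu:.fla.ti:.do.mo.mu.ke.to` (8 syllables):
  Weights: 1 glu: L, 2 fla L, 3 ti: L, 4 do L, 5 mo L, 6 mu L, 7 ke L, 8 to L.
  No heavy syllable in the domain; default to the first syllable = syllable 1.
  → primary stress on syllable 1.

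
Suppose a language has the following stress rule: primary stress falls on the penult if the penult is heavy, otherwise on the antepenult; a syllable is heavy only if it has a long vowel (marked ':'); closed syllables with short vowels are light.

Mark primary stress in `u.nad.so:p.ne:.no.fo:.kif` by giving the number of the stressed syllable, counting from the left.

Weights: 5 no L, 6 fo: H, 7 kif L.
The penult (syllable 6, fo:) is heavy, so it takes stress.
Primary stress: syllable 6 → u.nad.so:p.ne:.no.ˈfo:.kif.

6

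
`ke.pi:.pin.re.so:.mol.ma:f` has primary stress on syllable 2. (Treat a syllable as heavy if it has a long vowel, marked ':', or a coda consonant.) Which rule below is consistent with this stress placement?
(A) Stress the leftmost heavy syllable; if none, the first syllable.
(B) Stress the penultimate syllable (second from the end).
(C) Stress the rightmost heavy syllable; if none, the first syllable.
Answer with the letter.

Rule A → syllable 2 ✓.
Rule B → syllable 6 (observed: 2).
Rule C → syllable 7 (observed: 2).

A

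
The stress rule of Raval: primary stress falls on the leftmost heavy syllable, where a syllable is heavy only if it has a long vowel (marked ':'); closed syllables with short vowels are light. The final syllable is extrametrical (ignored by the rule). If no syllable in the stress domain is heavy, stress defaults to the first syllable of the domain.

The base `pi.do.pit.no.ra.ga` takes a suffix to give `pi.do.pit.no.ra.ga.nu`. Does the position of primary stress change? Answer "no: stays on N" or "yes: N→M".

no: stays on 1

Base `pi.do.pit.no.ra.ga` (6 syllables):
  The final syllable (6, ga) is extrametrical; the stress domain is syllables 1–5.
  Weights: 1 pi L, 2 do L, 3 pit L, 4 no L, 5 ra L.
  No heavy syllable in the domain; default to the first syllable of the domain = syllable 1.
  → primary stress on syllable 1.
Suffixed `pi.do.pit.no.ra.ga.nu` (7 syllables):
  The final syllable (7, nu) is extrametrical; the stress domain is syllables 1–6.
  Weights: 1 pi L, 2 do L, 3 pit L, 4 no L, 5 ra L, 6 ga L.
  No heavy syllable in the domain; default to the first syllable of the domain = syllable 1.
  → primary stress on syllable 1.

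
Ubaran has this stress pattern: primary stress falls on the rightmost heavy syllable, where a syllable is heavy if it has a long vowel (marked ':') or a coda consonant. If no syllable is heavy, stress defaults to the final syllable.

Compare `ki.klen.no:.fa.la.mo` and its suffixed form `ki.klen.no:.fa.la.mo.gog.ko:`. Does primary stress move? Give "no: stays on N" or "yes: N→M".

yes: 3→8

Base `ki.klen.no:.fa.la.mo` (6 syllables):
  Weights: 1 ki L, 2 klen H, 3 no: H, 4 fa L, 5 la L, 6 mo L.
  Heavy syllables in the domain: 2, 3. The rightmost is syllable 3 (no:).
  → primary stress on syllable 3.
Suffixed `ki.klen.no:.fa.la.mo.gog.ko:` (8 syllables):
  Weights: 1 ki L, 2 klen H, 3 no: H, 4 fa L, 5 la L, 6 mo L, 7 gog H, 8 ko: H.
  Heavy syllables in the domain: 2, 3, 7, 8. The rightmost is syllable 8 (ko:).
  → primary stress on syllable 8.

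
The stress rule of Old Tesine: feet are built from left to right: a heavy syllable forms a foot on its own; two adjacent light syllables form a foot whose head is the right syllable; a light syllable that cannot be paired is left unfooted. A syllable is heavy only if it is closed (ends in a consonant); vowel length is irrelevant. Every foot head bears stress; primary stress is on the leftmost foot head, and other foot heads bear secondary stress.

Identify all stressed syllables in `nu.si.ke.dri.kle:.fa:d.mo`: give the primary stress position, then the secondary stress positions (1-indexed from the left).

Weights: 1 nu L, 2 si L, 3 ke L, 4 dri L, 5 kle: L, 6 fa:d H, 7 mo L.
Parse left to right (heavy = foot alone; LL = one foot; stranded L unfooted): (nu.ˈsi) (ke.ˈdri) kle: (ˈfa:d) mo.
Foot heads: 2, 4, 6.
Primary stress on the leftmost head = syllable 2.
Secondary stress on 4, 6: nu.ˈsi.ke.ˌdri.kle:.ˌfa:d.mo.

primary 2, secondary 4, 6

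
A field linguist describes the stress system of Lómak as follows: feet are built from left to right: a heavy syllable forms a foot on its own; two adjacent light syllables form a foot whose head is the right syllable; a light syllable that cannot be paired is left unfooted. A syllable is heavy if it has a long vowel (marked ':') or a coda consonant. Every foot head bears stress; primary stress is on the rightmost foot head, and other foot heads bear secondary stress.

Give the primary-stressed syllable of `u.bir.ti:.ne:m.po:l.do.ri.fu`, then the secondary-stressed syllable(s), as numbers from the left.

primary 7, secondary 2, 3, 4, 5

Weights: 1 u L, 2 bir H, 3 ti: H, 4 ne:m H, 5 po:l H, 6 do L, 7 ri L, 8 fu L.
Parse left to right (heavy = foot alone; LL = one foot; stranded L unfooted): u (ˈbir) (ˈti:) (ˈne:m) (ˈpo:l) (do.ˈri) fu.
Foot heads: 2, 3, 4, 5, 7.
Primary stress on the rightmost head = syllable 7.
Secondary stress on 2, 3, 4, 5: u.ˌbir.ˌti:.ˌne:m.ˌpo:l.do.ˈri.fu.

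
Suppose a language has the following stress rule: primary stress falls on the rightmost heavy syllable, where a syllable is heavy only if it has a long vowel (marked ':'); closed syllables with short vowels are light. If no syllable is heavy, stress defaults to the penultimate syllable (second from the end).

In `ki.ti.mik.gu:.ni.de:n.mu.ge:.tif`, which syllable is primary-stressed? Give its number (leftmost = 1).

8

Weights: 1 ki L, 2 ti L, 3 mik L, 4 gu: H, 5 ni L, 6 de:n H, 7 mu L, 8 ge: H, 9 tif L.
Heavy syllables in the domain: 4, 6, 8. The rightmost is syllable 8 (ge:).
Primary stress: syllable 8 → ki.ti.mik.gu:.ni.de:n.mu.ˈge:.tif.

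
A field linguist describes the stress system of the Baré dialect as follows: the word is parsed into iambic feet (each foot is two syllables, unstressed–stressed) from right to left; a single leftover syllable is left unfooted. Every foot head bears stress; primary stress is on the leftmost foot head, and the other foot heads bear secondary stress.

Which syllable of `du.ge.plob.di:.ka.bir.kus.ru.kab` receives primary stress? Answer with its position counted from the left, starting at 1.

Parse right to left into iambic (σˈσ) feet: du (ge.ˈplob) (di:.ˈka) (bir.ˈkus) (ru.ˈkab). Syllable 1 is left unfooted.
Foot heads (stressed positions): 3, 5, 7, 9.
End Rule Leftmost: primary stress on the leftmost head = syllable 3.
Primary stress: syllable 3 → du.ge.ˈplob.di:.ka.bir.kus.ru.kab.

3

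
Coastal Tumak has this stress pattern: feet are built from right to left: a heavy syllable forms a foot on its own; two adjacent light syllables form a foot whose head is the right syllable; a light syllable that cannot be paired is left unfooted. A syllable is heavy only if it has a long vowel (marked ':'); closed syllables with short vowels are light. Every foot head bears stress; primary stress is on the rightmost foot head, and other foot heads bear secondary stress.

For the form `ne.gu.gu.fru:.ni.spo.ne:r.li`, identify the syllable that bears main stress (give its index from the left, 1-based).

Weights: 1 ne L, 2 gu L, 3 gu L, 4 fru: H, 5 ni L, 6 spo L, 7 ne:r H, 8 li L.
Parse right to left (heavy = foot alone; LL = one foot; stranded L unfooted): ne (gu.ˈgu) (ˈfru:) (ni.ˈspo) (ˈne:r) li.
Foot heads: 3, 4, 6, 7.
Primary stress on the rightmost head = syllable 7.
Primary stress: syllable 7 → ne.gu.gu.fru:.ni.spo.ˈne:r.li.

7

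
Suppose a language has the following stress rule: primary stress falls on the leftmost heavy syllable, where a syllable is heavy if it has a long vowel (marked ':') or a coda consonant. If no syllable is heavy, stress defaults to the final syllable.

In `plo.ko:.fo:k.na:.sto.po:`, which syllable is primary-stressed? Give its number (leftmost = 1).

2

Weights: 1 plo L, 2 ko: H, 3 fo:k H, 4 na: H, 5 sto L, 6 po: H.
Heavy syllables in the domain: 2, 3, 4, 6. The leftmost is syllable 2 (ko:).
Primary stress: syllable 2 → plo.ˈko:.fo:k.na:.sto.po:.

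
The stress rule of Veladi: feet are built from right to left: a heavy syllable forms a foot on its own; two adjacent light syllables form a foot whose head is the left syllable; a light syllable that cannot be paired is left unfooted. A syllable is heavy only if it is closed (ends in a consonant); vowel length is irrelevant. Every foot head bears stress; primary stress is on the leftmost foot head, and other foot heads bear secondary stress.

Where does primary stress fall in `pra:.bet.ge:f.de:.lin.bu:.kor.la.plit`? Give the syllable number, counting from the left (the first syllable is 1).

2

Weights: 1 pra: L, 2 bet H, 3 ge:f H, 4 de: L, 5 lin H, 6 bu: L, 7 kor H, 8 la L, 9 plit H.
Parse right to left (heavy = foot alone; LL = one foot; stranded L unfooted): pra: (ˈbet) (ˈge:f) de: (ˈlin) bu: (ˈkor) la (ˈplit).
Foot heads: 2, 3, 5, 7, 9.
Primary stress on the leftmost head = syllable 2.
Primary stress: syllable 2 → pra:.ˈbet.ge:f.de:.lin.bu:.kor.la.plit.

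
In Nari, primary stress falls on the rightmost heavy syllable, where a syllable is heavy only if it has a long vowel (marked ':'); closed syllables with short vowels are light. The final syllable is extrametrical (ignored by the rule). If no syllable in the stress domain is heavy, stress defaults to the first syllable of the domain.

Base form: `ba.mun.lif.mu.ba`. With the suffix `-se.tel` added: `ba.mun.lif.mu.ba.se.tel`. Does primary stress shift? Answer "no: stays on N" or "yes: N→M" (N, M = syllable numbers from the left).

Base `ba.mun.lif.mu.ba` (5 syllables):
  The final syllable (5, ba) is extrametrical; the stress domain is syllables 1–4.
  Weights: 1 ba L, 2 mun L, 3 lif L, 4 mu L.
  No heavy syllable in the domain; default to the first syllable of the domain = syllable 1.
  → primary stress on syllable 1.
Suffixed `ba.mun.lif.mu.ba.se.tel` (7 syllables):
  The final syllable (7, tel) is extrametrical; the stress domain is syllables 1–6.
  Weights: 1 ba L, 2 mun L, 3 lif L, 4 mu L, 5 ba L, 6 se L.
  No heavy syllable in the domain; default to the first syllable of the domain = syllable 1.
  → primary stress on syllable 1.

no: stays on 1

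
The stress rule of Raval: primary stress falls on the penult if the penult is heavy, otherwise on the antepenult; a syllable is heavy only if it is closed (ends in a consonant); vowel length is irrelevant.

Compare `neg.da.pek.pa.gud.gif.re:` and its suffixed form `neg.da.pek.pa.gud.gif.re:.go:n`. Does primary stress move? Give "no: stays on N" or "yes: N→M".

Base `neg.da.pek.pa.gud.gif.re:` (7 syllables):
  Weights: 5 gud H, 6 gif H, 7 re: L.
  The penult (syllable 6, gif) is heavy, so it takes stress.
  → primary stress on syllable 6.
Suffixed `neg.da.pek.pa.gud.gif.re:.go:n` (8 syllables):
  Weights: 6 gif H, 7 re: L, 8 go:n H.
  The penult (syllable 7, re:) is light, so stress falls on the antepenult (syllable 6, gif).
  → primary stress on syllable 6.

no: stays on 6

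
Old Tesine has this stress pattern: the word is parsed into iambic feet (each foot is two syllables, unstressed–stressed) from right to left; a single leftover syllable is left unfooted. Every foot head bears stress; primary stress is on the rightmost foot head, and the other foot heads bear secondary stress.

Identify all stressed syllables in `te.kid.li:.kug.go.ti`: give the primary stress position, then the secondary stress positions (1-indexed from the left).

Parse right to left into iambic (σˈσ) feet: (te.ˈkid) (li:.ˈkug) (go.ˈti).
Foot heads (stressed positions): 2, 4, 6.
End Rule Rightmost: primary stress on the rightmost head = syllable 6.
Secondary stress on 2, 4: te.ˌkid.li:.ˌkug.go.ˈti.

primary 6, secondary 2, 4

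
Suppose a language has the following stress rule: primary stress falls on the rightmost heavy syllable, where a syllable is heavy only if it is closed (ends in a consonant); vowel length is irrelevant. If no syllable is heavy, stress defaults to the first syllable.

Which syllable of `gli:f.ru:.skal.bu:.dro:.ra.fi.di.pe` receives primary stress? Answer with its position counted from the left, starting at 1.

Weights: 1 gli:f H, 2 ru: L, 3 skal H, 4 bu: L, 5 dro: L, 6 ra L, 7 fi L, 8 di L, 9 pe L.
Heavy syllables in the domain: 1, 3. The rightmost is syllable 3 (skal).
Primary stress: syllable 3 → gli:f.ru:.ˈskal.bu:.dro:.ra.fi.di.pe.

3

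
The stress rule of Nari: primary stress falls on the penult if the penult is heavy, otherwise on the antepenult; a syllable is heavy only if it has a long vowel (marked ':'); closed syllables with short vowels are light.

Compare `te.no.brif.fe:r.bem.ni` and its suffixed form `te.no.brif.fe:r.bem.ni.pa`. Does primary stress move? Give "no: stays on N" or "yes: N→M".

yes: 4→5

Base `te.no.brif.fe:r.bem.ni` (6 syllables):
  Weights: 4 fe:r H, 5 bem L, 6 ni L.
  The penult (syllable 5, bem) is light, so stress falls on the antepenult (syllable 4, fe:r).
  → primary stress on syllable 4.
Suffixed `te.no.brif.fe:r.bem.ni.pa` (7 syllables):
  Weights: 5 bem L, 6 ni L, 7 pa L.
  The penult (syllable 6, ni) is light, so stress falls on the antepenult (syllable 5, bem).
  → primary stress on syllable 5.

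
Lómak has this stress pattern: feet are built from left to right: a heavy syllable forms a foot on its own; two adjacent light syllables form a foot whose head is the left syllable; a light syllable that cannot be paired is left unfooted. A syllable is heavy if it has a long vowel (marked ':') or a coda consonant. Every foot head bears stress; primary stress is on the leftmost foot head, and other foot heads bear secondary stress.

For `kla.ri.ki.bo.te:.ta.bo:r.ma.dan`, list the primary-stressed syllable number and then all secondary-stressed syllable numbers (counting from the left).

Weights: 1 kla L, 2 ri L, 3 ki L, 4 bo L, 5 te: H, 6 ta L, 7 bo:r H, 8 ma L, 9 dan H.
Parse left to right (heavy = foot alone; LL = one foot; stranded L unfooted): (ˈkla.ri) (ˈki.bo) (ˈte:) ta (ˈbo:r) ma (ˈdan).
Foot heads: 1, 3, 5, 7, 9.
Primary stress on the leftmost head = syllable 1.
Secondary stress on 3, 5, 7, 9: ˈkla.ri.ˌki.bo.ˌte:.ta.ˌbo:r.ma.ˌdan.

primary 1, secondary 3, 5, 7, 9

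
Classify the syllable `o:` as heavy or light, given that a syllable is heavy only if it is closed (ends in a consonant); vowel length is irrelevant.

`o:`: long vowel, open (no coda). Open (no coda) → light.

light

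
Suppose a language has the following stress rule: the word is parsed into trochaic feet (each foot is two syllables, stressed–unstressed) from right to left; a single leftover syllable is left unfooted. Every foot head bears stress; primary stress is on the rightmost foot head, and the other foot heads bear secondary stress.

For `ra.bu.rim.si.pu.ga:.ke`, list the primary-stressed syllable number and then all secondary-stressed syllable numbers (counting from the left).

primary 6, secondary 2, 4

Parse right to left into trochaic (ˈσσ) feet: ra (ˈbu.rim) (ˈsi.pu) (ˈga:.ke). Syllable 1 is left unfooted.
Foot heads (stressed positions): 2, 4, 6.
End Rule Rightmost: primary stress on the rightmost head = syllable 6.
Secondary stress on 2, 4: ra.ˌbu.rim.ˌsi.pu.ˈga:.ke.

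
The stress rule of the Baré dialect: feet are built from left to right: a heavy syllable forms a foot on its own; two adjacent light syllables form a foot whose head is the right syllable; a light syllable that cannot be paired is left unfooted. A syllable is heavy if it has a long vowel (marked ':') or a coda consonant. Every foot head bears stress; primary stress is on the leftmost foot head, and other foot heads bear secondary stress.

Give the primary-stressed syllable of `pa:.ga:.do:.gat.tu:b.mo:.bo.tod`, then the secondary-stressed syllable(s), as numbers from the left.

Weights: 1 pa: H, 2 ga: H, 3 do: H, 4 gat H, 5 tu:b H, 6 mo: H, 7 bo L, 8 tod H.
Parse left to right (heavy = foot alone; LL = one foot; stranded L unfooted): (ˈpa:) (ˈga:) (ˈdo:) (ˈgat) (ˈtu:b) (ˈmo:) bo (ˈtod).
Foot heads: 1, 2, 3, 4, 5, 6, 8.
Primary stress on the leftmost head = syllable 1.
Secondary stress on 2, 3, 4, 5, 6, 8: ˈpa:.ˌga:.ˌdo:.ˌgat.ˌtu:b.ˌmo:.bo.ˌtod.

primary 1, secondary 2, 3, 4, 5, 6, 8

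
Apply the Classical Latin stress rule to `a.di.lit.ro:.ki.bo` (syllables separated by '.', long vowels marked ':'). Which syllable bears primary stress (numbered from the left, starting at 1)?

4

Classical Latin: stress the penult if heavy (long vowel or closed), else the antepenult.
Weights: 4 ro: H, 5 ki L, 6 bo L.
The penult (syllable 5, ki) is light, so stress falls on the antepenult (syllable 4, ro:).
Stress on syllable 4: a.di.lit.ˈro:.ki.bo.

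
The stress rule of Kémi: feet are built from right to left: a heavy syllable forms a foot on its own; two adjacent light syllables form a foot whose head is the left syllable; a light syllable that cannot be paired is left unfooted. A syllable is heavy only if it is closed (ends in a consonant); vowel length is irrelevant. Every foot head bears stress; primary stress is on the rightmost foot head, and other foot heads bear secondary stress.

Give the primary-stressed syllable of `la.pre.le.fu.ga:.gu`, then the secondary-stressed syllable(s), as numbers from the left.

Weights: 1 la L, 2 pre L, 3 le L, 4 fu L, 5 ga: L, 6 gu L.
Parse right to left (heavy = foot alone; LL = one foot; stranded L unfooted): (ˈla.pre) (ˈle.fu) (ˈga:.gu).
Foot heads: 1, 3, 5.
Primary stress on the rightmost head = syllable 5.
Secondary stress on 1, 3: ˌla.pre.ˌle.fu.ˈga:.gu.

primary 5, secondary 1, 3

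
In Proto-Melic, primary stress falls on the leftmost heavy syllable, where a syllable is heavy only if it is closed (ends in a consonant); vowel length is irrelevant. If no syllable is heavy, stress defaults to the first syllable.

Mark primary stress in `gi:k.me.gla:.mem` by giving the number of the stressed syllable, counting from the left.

1

Weights: 1 gi:k H, 2 me L, 3 gla: L, 4 mem H.
Heavy syllables in the domain: 1, 4. The leftmost is syllable 1 (gi:k).
Primary stress: syllable 1 → ˈgi:k.me.gla:.mem.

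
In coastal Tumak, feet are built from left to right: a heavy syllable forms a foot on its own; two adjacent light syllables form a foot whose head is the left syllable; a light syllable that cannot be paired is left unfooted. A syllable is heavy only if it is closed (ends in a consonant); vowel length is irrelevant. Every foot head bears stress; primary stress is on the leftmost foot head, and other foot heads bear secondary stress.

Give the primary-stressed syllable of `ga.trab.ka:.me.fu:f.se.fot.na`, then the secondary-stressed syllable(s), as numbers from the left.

Weights: 1 ga L, 2 trab H, 3 ka: L, 4 me L, 5 fu:f H, 6 se L, 7 fot H, 8 na L.
Parse left to right (heavy = foot alone; LL = one foot; stranded L unfooted): ga (ˈtrab) (ˈka:.me) (ˈfu:f) se (ˈfot) na.
Foot heads: 2, 3, 5, 7.
Primary stress on the leftmost head = syllable 2.
Secondary stress on 3, 5, 7: ga.ˈtrab.ˌka:.me.ˌfu:f.se.ˌfot.na.

primary 2, secondary 3, 5, 7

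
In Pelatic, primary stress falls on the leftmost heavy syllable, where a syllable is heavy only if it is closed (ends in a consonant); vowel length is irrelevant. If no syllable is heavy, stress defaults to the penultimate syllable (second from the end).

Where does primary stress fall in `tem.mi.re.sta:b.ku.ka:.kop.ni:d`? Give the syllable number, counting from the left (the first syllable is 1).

Weights: 1 tem H, 2 mi L, 3 re L, 4 sta:b H, 5 ku L, 6 ka: L, 7 kop H, 8 ni:d H.
Heavy syllables in the domain: 1, 4, 7, 8. The leftmost is syllable 1 (tem).
Primary stress: syllable 1 → ˈtem.mi.re.sta:b.ku.ka:.kop.ni:d.

1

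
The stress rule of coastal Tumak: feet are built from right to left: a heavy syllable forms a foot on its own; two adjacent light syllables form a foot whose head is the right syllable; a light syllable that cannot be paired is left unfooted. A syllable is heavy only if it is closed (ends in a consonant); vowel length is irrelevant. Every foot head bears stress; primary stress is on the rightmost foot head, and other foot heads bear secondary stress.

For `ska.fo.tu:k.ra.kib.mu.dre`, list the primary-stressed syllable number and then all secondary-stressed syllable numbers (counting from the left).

Weights: 1 ska L, 2 fo L, 3 tu:k H, 4 ra L, 5 kib H, 6 mu L, 7 dre L.
Parse right to left (heavy = foot alone; LL = one foot; stranded L unfooted): (ska.ˈfo) (ˈtu:k) ra (ˈkib) (mu.ˈdre).
Foot heads: 2, 3, 5, 7.
Primary stress on the rightmost head = syllable 7.
Secondary stress on 2, 3, 5: ska.ˌfo.ˌtu:k.ra.ˌkib.mu.ˈdre.

primary 7, secondary 2, 3, 5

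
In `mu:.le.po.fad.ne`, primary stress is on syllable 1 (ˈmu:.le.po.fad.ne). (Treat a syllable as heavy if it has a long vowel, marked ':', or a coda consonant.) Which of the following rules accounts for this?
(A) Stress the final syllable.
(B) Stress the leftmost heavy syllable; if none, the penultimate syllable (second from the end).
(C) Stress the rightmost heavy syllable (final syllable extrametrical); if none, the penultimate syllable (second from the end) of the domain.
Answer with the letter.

B

Rule A → syllable 5 (observed: 1).
Rule B → syllable 1 ✓.
Rule C → syllable 4 (observed: 1).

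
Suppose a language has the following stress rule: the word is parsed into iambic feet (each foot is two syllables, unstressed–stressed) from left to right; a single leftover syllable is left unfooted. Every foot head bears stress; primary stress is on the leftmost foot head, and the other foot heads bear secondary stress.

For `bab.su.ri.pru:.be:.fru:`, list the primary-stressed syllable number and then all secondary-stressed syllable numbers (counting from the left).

primary 2, secondary 4, 6

Parse left to right into iambic (σˈσ) feet: (bab.ˈsu) (ri.ˈpru:) (be:.ˈfru:).
Foot heads (stressed positions): 2, 4, 6.
End Rule Leftmost: primary stress on the leftmost head = syllable 2.
Secondary stress on 4, 6: bab.ˈsu.ri.ˌpru:.be:.ˌfru:.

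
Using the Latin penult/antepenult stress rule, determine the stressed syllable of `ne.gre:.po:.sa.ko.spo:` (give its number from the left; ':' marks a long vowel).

Classical Latin: stress the penult if heavy (long vowel or closed), else the antepenult.
Weights: 4 sa L, 5 ko L, 6 spo: H.
The penult (syllable 5, ko) is light, so stress falls on the antepenult (syllable 4, sa).
Stress on syllable 4: ne.gre:.po:.ˈsa.ko.spo:.

4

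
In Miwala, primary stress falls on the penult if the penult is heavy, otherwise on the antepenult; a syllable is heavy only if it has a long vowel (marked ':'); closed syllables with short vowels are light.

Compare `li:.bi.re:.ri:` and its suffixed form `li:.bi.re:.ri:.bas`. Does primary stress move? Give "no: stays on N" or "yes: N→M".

yes: 3→4

Base `li:.bi.re:.ri:` (4 syllables):
  Weights: 2 bi L, 3 re: H, 4 ri: H.
  The penult (syllable 3, re:) is heavy, so it takes stress.
  → primary stress on syllable 3.
Suffixed `li:.bi.re:.ri:.bas` (5 syllables):
  Weights: 3 re: H, 4 ri: H, 5 bas L.
  The penult (syllable 4, ri:) is heavy, so it takes stress.
  → primary stress on syllable 4.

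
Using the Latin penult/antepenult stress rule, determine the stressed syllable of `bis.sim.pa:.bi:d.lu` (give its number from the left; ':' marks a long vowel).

4

Classical Latin: stress the penult if heavy (long vowel or closed), else the antepenult.
Weights: 3 pa: H, 4 bi:d H, 5 lu L.
The penult (syllable 4, bi:d) is heavy, so it takes stress.
Stress on syllable 4: bis.sim.pa:.ˈbi:d.lu.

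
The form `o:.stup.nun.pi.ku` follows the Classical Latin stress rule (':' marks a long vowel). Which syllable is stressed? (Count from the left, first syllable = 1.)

3

Classical Latin: stress the penult if heavy (long vowel or closed), else the antepenult.
Weights: 3 nun H, 4 pi L, 5 ku L.
The penult (syllable 4, pi) is light, so stress falls on the antepenult (syllable 3, nun).
Stress on syllable 3: o:.stup.ˈnun.pi.ku.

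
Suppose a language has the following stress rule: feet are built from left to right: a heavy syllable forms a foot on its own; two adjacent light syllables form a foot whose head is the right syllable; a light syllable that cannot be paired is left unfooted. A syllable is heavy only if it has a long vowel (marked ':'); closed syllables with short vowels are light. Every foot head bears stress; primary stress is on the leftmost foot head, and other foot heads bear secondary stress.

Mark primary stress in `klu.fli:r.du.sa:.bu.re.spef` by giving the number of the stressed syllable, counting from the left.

2

Weights: 1 klu L, 2 fli:r H, 3 du L, 4 sa: H, 5 bu L, 6 re L, 7 spef L.
Parse left to right (heavy = foot alone; LL = one foot; stranded L unfooted): klu (ˈfli:r) du (ˈsa:) (bu.ˈre) spef.
Foot heads: 2, 4, 6.
Primary stress on the leftmost head = syllable 2.
Primary stress: syllable 2 → klu.ˈfli:r.du.sa:.bu.re.spef.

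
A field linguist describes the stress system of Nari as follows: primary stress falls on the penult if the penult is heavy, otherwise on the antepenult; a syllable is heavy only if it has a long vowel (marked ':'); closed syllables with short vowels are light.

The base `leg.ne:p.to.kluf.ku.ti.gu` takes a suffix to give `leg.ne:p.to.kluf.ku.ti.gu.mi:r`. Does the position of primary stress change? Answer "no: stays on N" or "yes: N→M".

yes: 5→6

Base `leg.ne:p.to.kluf.ku.ti.gu` (7 syllables):
  Weights: 5 ku L, 6 ti L, 7 gu L.
  The penult (syllable 6, ti) is light, so stress falls on the antepenult (syllable 5, ku).
  → primary stress on syllable 5.
Suffixed `leg.ne:p.to.kluf.ku.ti.gu.mi:r` (8 syllables):
  Weights: 6 ti L, 7 gu L, 8 mi:r H.
  The penult (syllable 7, gu) is light, so stress falls on the antepenult (syllable 6, ti).
  → primary stress on syllable 6.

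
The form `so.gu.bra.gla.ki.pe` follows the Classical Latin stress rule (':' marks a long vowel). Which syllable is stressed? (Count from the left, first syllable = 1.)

4

Classical Latin: stress the penult if heavy (long vowel or closed), else the antepenult.
Weights: 4 gla L, 5 ki L, 6 pe L.
The penult (syllable 5, ki) is light, so stress falls on the antepenult (syllable 4, gla).
Stress on syllable 4: so.gu.bra.ˈgla.ki.pe.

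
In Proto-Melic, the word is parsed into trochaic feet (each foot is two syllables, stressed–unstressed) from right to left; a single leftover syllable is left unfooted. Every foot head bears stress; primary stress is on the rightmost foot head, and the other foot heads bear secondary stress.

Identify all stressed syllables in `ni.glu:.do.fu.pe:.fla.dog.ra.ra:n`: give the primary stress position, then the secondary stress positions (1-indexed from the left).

primary 8, secondary 2, 4, 6

Parse right to left into trochaic (ˈσσ) feet: ni (ˈglu:.do) (ˈfu.pe:) (ˈfla.dog) (ˈra.ra:n). Syllable 1 is left unfooted.
Foot heads (stressed positions): 2, 4, 6, 8.
End Rule Rightmost: primary stress on the rightmost head = syllable 8.
Secondary stress on 2, 4, 6: ni.ˌglu:.do.ˌfu.pe:.ˌfla.dog.ˈra.ra:n.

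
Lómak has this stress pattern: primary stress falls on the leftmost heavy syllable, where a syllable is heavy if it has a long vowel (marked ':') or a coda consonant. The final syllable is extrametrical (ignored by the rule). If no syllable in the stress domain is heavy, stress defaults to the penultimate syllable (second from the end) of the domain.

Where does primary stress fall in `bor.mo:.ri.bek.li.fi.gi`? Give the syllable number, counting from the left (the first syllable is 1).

1

The final syllable (7, gi) is extrametrical; the stress domain is syllables 1–6.
Weights: 1 bor H, 2 mo: H, 3 ri L, 4 bek H, 5 li L, 6 fi L.
Heavy syllables in the domain: 1, 2, 4. The leftmost is syllable 1 (bor).
Primary stress: syllable 1 → ˈbor.mo:.ri.bek.li.fi.gi.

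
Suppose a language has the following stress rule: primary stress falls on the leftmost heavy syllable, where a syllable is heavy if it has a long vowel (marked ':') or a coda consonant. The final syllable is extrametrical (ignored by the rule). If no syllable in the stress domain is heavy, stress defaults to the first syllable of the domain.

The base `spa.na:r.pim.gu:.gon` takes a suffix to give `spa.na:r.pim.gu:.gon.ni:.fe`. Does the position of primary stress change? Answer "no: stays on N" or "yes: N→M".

Base `spa.na:r.pim.gu:.gon` (5 syllables):
  The final syllable (5, gon) is extrametrical; the stress domain is syllables 1–4.
  Weights: 1 spa L, 2 na:r H, 3 pim H, 4 gu: H.
  Heavy syllables in the domain: 2, 3, 4. The leftmost is syllable 2 (na:r).
  → primary stress on syllable 2.
Suffixed `spa.na:r.pim.gu:.gon.ni:.fe` (7 syllables):
  The final syllable (7, fe) is extrametrical; the stress domain is syllables 1–6.
  Weights: 1 spa L, 2 na:r H, 3 pim H, 4 gu: H, 5 gon H, 6 ni: H.
  Heavy syllables in the domain: 2, 3, 4, 5, 6. The leftmost is syllable 2 (na:r).
  → primary stress on syllable 2.

no: stays on 2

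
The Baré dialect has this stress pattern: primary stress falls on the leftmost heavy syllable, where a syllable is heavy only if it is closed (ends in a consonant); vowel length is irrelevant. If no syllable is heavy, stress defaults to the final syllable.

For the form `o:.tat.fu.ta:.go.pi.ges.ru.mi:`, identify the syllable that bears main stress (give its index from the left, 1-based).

Weights: 1 o: L, 2 tat H, 3 fu L, 4 ta: L, 5 go L, 6 pi L, 7 ges H, 8 ru L, 9 mi: L.
Heavy syllables in the domain: 2, 7. The leftmost is syllable 2 (tat).
Primary stress: syllable 2 → o:.ˈtat.fu.ta:.go.pi.ges.ru.mi:.

2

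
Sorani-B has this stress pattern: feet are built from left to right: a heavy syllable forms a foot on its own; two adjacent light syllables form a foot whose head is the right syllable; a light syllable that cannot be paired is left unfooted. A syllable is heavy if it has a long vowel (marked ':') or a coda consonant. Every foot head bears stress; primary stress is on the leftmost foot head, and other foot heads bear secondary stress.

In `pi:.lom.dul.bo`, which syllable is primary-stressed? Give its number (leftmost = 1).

1

Weights: 1 pi: H, 2 lom H, 3 dul H, 4 bo L.
Parse left to right (heavy = foot alone; LL = one foot; stranded L unfooted): (ˈpi:) (ˈlom) (ˈdul) bo.
Foot heads: 1, 2, 3.
Primary stress on the leftmost head = syllable 1.
Primary stress: syllable 1 → ˈpi:.lom.dul.bo.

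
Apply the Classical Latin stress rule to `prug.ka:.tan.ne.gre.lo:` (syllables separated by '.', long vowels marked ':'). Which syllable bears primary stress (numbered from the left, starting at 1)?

4

Classical Latin: stress the penult if heavy (long vowel or closed), else the antepenult.
Weights: 4 ne L, 5 gre L, 6 lo: H.
The penult (syllable 5, gre) is light, so stress falls on the antepenult (syllable 4, ne).
Stress on syllable 4: prug.ka:.tan.ˈne.gre.lo:.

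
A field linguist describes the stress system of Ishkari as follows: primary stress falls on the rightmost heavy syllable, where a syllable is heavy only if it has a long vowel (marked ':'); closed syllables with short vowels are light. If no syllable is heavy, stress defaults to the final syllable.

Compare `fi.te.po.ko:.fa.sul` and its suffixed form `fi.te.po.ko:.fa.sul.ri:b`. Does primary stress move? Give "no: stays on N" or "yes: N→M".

yes: 4→7

Base `fi.te.po.ko:.fa.sul` (6 syllables):
  Weights: 1 fi L, 2 te L, 3 po L, 4 ko: H, 5 fa L, 6 sul L.
  Heavy syllables in the domain: 4. The rightmost is syllable 4 (ko:).
  → primary stress on syllable 4.
Suffixed `fi.te.po.ko:.fa.sul.ri:b` (7 syllables):
  Weights: 1 fi L, 2 te L, 3 po L, 4 ko: H, 5 fa L, 6 sul L, 7 ri:b H.
  Heavy syllables in the domain: 4, 7. The rightmost is syllable 7 (ri:b).
  → primary stress on syllable 7.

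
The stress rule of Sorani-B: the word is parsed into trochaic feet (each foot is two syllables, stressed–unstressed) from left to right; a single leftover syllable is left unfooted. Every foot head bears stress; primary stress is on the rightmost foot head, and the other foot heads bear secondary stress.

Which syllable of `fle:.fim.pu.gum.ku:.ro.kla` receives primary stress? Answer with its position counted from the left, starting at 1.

Parse left to right into trochaic (ˈσσ) feet: (ˈfle:.fim) (ˈpu.gum) (ˈku:.ro) kla. Syllable 7 is left unfooted.
Foot heads (stressed positions): 1, 3, 5.
End Rule Rightmost: primary stress on the rightmost head = syllable 5.
Primary stress: syllable 5 → fle:.fim.pu.gum.ˈku:.ro.kla.

5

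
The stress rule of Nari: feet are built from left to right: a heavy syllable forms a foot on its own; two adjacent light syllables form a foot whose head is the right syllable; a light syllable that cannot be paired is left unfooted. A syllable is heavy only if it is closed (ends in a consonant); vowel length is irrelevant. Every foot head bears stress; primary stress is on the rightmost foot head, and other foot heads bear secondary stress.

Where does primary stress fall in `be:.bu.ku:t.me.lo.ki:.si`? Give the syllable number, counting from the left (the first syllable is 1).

7

Weights: 1 be: L, 2 bu L, 3 ku:t H, 4 me L, 5 lo L, 6 ki: L, 7 si L.
Parse left to right (heavy = foot alone; LL = one foot; stranded L unfooted): (be:.ˈbu) (ˈku:t) (me.ˈlo) (ki:.ˈsi).
Foot heads: 2, 3, 5, 7.
Primary stress on the rightmost head = syllable 7.
Primary stress: syllable 7 → be:.bu.ku:t.me.lo.ki:.ˈsi.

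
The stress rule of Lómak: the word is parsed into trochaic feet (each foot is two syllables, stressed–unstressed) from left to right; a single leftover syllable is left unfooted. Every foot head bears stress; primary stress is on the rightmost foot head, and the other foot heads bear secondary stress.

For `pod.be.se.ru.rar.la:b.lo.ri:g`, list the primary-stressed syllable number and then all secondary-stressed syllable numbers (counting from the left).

Parse left to right into trochaic (ˈσσ) feet: (ˈpod.be) (ˈse.ru) (ˈrar.la:b) (ˈlo.ri:g).
Foot heads (stressed positions): 1, 3, 5, 7.
End Rule Rightmost: primary stress on the rightmost head = syllable 7.
Secondary stress on 1, 3, 5: ˌpod.be.ˌse.ru.ˌrar.la:b.ˈlo.ri:g.

primary 7, secondary 1, 3, 5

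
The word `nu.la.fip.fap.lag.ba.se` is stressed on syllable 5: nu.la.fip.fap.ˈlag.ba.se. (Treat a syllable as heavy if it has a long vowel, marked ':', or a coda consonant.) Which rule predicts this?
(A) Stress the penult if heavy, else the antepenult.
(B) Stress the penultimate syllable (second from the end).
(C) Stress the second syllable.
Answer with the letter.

Rule A → syllable 5 ✓.
Rule B → syllable 6 (observed: 5).
Rule C → syllable 2 (observed: 5).

A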